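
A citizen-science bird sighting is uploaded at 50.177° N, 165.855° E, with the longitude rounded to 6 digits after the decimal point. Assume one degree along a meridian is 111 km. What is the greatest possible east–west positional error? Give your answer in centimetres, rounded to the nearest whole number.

Rounding to 6 decimal places leaves the longitude within ±5e-07° of the true value.
One degree of longitude at 50.177° is 111000 × cos 50.177° ≈ 111000 × 0.6404 = 71086.4 m.
Maximum E–W displacement: 5e-07 × 71086.4 = 0.0355432 m.
That is 0.0355432 m = 3.5543 cm.

4 centimetres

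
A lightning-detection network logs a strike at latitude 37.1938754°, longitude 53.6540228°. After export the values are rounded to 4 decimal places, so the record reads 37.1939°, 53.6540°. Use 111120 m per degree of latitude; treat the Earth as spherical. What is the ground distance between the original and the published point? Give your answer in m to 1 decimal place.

3.4 m

Δlat = 37.1938754 − 37.1939 = -0.0000246°; Δlon = 53.6540228 − 53.6540 = +0.0000228°.
North–south shift: -0.0000246 × 111120 = -2.73355 m.
East–west at this latitude: 0.0000228° × 111120 × cos 37.1939° ≈ 0.0000228 × 88517.6 = 2.0182 m.
Combined displacement = (2.73355² + 2.0182²)^½ ≈ 3.39786 m.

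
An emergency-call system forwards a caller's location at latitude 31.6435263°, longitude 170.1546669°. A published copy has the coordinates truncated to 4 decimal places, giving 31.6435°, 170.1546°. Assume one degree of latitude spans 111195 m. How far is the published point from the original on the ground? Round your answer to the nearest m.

7 m

Δlat = 31.6435263 − 31.6435 = +0.0000263°; Δlon = 170.1546669 − 170.1546 = +0.0000669°.
N–S: 0.0000263° × 111195 m/° = 2.92443 m.
East–west at this latitude: 0.0000669° × 111195 × cos 31.6435° ≈ 0.0000669 × 94663.5 = 6.33299 m.
Combined displacement = (2.92443² + 6.33299²)^½ ≈ 6.9756 m.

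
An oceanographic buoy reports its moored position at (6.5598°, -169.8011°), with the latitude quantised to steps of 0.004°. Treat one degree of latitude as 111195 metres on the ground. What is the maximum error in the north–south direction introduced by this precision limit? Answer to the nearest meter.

With a 0.004° grid the true value lies within half a step, ±0.004°/2 = ±0.002°, of the stored one.
North–south distance: 0.002° × 111195 m/° = 222.39 m.

222 meters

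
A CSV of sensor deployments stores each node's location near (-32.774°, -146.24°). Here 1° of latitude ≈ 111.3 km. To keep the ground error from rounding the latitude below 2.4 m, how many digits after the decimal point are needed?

One degree of latitude covers 111300 m.
N decimal places → at most half a unit in the last place, 0.5 × 10⁻ᴺ° = 111300/2 × 10⁻ᴺ m.
Setting 55650 × 10⁻ᴺ ≤ 2.4 gives 10ᴺ ≥ 2.319e+04, i.e. N ≥ 4.37.
N = 4 would give 5.57 m (too coarse); N = 5 gives 0.556 m ≤ 2.4 m.

5 decimal places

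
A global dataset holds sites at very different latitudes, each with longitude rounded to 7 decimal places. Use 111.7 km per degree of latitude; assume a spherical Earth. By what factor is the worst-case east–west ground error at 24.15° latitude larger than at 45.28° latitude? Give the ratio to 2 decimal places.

1.30

Rounding to 7 decimal places leaves the longitude within ±5e-08° of the true value.
Error at 24.15° = 5e-08° × 111700 × cos 24.15° ≈ 0.005585 × 0.9125 = 0.0050962 m.
At 45.28°: 5e-08° × 111700 × cos 45.28° = 5e-08 × 111700 × 0.7036 ≈ 0.0039298 m.
The ratio reduces to cos 24.15° / cos 45.28° = 0.9125/0.7036 ≈ 1.2968.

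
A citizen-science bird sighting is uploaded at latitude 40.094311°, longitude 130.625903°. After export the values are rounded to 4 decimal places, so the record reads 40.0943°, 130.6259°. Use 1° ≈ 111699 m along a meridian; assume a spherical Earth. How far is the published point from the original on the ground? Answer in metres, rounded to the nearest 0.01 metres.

1.26 metres

Δlat = 40.094311 − 40.0943 = +0.000011°; Δlon = 130.625903 − 130.6259 = +0.000003°.
North–south shift: 0.000011 × 111699 = 1.22869 m.
E–W at 40.0943°: 0.000003° × 111699 × cos 40.0943° = 0.000003 × 111699 × 0.7650 ≈ 0.256344 m.
Distance: √(1.22869² + 0.256344²) ≈ 1.25515 m.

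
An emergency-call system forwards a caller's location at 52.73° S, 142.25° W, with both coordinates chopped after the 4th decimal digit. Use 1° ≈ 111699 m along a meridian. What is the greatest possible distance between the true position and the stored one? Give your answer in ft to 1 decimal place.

Truncating at 4 decimal places can drop up to a full unit in the last place, so each coordinate may be off by as much as 0.0001°.
Latitude error → 0.0001 × 111699 = 11.1699 m along the meridian.
Longitude error → 0.0001 × 111699 × cos 52.73° = 0.0001 × 111699 × 0.6056 ≈ 6.76418 m.
The two errors are perpendicular, so the maximum displacement is √(11.1699² + 6.76418²) ≈ 13.0584 m.
Converting: 13.0584 m × 3.2808 ft/m ≈ 42.842 ft.

42.8 ft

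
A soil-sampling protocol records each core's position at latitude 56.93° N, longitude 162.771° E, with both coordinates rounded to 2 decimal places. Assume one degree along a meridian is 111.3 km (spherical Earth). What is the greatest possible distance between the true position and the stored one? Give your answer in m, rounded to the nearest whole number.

Rounding to 2 decimal places leaves each coordinate within ±0.005° of the true value.
North–south component: 0.005° × 111300 = 556.5 m.
Longitude error → 0.005 × 111300 × cos 56.93° = 0.005 × 111300 × 0.5457 ≈ 303.662 m.
Combining orthogonally: (556.5² + 303.662²)^½ ≈ 633.958 m.

634 m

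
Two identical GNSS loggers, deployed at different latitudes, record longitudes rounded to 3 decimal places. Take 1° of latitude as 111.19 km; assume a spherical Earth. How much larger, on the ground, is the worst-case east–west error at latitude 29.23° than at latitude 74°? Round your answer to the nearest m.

33 m

Rounding to 3 decimal places leaves the longitude within ±0.0005° of the true value.
Error at 29.23° = 0.0005° × 111190 × cos 29.23° ≈ 55.595 × 0.8727 = 48.516 m.
At 74°: 0.0005° × 111190 × cos 74° = 0.0005 × 111190 × 0.2756 ≈ 15.324 m.
So the lower-latitude error exceeds the higher by 48.516 − 15.324 = 33.192 m.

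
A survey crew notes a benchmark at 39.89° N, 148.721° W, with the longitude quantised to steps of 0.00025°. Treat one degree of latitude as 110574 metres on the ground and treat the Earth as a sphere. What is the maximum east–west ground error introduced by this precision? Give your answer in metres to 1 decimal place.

With a 0.00025° grid the true value lies within half a step, ±0.00025°/2 = ±0.000125°, of the stored one.
At latitude 39.89° a degree of longitude spans 110574 m × cos 39.89° = 110574 × 0.7673 ≈ 84840.9 m.
Maximum E–W displacement: 0.000125 × 84840.9 = 10.6051 m.

10.6 metres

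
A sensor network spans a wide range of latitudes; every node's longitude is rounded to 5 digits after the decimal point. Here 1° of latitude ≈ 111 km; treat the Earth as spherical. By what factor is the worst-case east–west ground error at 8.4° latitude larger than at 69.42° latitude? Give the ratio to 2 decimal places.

2.81

Rounding to 5 decimal places leaves the longitude within ±5e-06° of the true value.
Error at 8.4° = 5e-06° × 111000 × cos 8.4° ≈ 0.555 × 0.9893 = 0.54905 m.
Error at 69.42° = 5e-06° × 111000 × cos 69.42° ≈ 0.555 × 0.3515 = 0.19509 m.
Ratio: 0.54905 / 0.19509 = cos 8.4° / cos 69.42° ≈ 2.8143.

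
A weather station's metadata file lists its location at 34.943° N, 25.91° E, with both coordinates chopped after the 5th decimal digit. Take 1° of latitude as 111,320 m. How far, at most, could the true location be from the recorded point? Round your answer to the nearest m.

Truncating at 5 decimal places can drop up to a full unit in the last place, so each coordinate may be off by as much as 1e-05°.
Latitude error → 1e-05 × 111320 = 1.1132 m along the meridian.
E–W at 34.943°: 1e-05° × 111320 × cos 34.943° = 1e-05 × 111320 × 0.8197 ≈ 0.912515 m.
Worst case both components are at the extreme and orthogonal: √(1.1132² + 0.912515²) ≈ 1.43941 m.

1 m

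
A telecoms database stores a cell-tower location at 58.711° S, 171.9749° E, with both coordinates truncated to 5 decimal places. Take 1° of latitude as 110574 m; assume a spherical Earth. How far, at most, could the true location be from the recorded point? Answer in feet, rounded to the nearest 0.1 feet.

4.1 feet

Truncating at 5 decimal places can drop up to a full unit in the last place, so each coordinate may be off by as much as 1e-05°.
N–S: 1e-05° × 110574 m/° = 1.10574 m.
East–west component at 58.711°: 1e-05° × 110574 × cos 58.711° ≈ 1e-05 × 57427.2 ≈ 0.574272 m.
The two errors are perpendicular, so the maximum displacement is √(1.10574² + 0.574272²) ≈ 1.24597 m.
Converting: 1.24597 m × 3.2808 ft/m ≈ 4.0878 ft.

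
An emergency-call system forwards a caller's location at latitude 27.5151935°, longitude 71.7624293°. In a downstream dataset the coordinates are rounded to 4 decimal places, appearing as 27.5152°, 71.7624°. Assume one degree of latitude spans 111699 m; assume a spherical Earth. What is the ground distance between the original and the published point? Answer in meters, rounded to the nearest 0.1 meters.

The latitude changed by -0.0000065° and the longitude by +0.0000293°.
N–S: -0.0000065° × 111699 m/° = -0.726044 m.
E–W at 27.5152°: 0.0000293° × 111699 × cos 27.5152° = 0.0000293 × 111699 × 0.8869 ≈ 2.90259 m.
Hypotenuse of the two orthogonal shifts: √(0.726044² + 2.90259²) = 2.99202 m.

3.0 meters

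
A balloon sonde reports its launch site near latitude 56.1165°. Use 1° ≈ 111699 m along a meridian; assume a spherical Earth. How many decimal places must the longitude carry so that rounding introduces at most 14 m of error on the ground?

4

At 56.1165° one degree of longitude covers 111699 × cos 56.1165° ≈ 111699 × 0.5575 ≈ 62272.9 m.
Rounding to N decimal places gives at most 0.5 × 10⁻ᴺ degrees of error, i.e. 0.5 × 10⁻ᴺ × 62272.9 m.
Need 0.5 × 62272.9 × 10⁻ᴺ ≤ 14 → 10⁻ᴺ ≤ 4.496e-04, so N ≥ 3.35.
At 3 places the error can reach 31.1 m, but 4 places keeps it to 3.11 m.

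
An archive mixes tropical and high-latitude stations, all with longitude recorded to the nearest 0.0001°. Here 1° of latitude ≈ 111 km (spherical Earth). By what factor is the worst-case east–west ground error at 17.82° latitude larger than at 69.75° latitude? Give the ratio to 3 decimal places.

Rounding to 4 decimal places leaves the longitude within ±5e-05° of the true value.
Error at 17.82° = 5e-05° × 111000 × cos 17.82° ≈ 5.55 × 0.9520 = 5.2837 m.
Error at 69.75° = 5e-05° × 111000 × cos 69.75° ≈ 5.55 × 0.3461 = 1.9209 m.
Ratio: 5.2837 / 1.9209 = cos 17.82° / cos 69.75° ≈ 2.7506.

2.751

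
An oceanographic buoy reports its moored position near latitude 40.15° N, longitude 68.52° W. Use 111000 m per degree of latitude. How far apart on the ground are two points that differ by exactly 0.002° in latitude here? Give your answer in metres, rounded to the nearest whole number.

222 metres

Along a meridian 0.002° is 0.002 × 111000 = 222 m.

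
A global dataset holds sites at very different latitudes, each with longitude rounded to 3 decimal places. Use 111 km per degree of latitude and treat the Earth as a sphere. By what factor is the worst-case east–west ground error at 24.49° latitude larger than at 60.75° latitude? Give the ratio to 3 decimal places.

Rounding to 3 decimal places leaves the longitude within ±0.0005° of the true value.
Error at 24.49° = 0.0005° × 111000 × cos 24.49° ≈ 55.5 × 0.9100 = 50.507 m.
Error at 60.75° = 0.0005° × 111000 × cos 60.75° ≈ 55.5 × 0.4886 = 27.118 m.
Ratio: 50.507 / 27.118 = cos 24.49° / cos 60.75° ≈ 1.8625.

1.862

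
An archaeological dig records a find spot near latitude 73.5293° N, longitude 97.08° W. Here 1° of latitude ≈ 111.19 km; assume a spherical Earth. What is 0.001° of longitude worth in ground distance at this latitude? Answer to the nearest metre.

32 metres

One degree of longitude here spans 111190 × cos 73.5293° = 111190 × 0.2835 ≈ 31525.1 m; 0.001° of that is 31.5251 m.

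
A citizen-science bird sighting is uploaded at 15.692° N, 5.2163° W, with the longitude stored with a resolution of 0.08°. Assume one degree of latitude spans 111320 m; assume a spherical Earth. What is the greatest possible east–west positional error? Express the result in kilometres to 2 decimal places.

4.29 kilometres

With a 0.08° grid the true value lies within half a step, ±0.08°/2 = ±0.04°, of the stored one.
At latitude 15.692° a degree of longitude spans 111320 m × cos 15.692° = 111320 × 0.9627 ≈ 107171 m.
East–west error: 0.04° × 107171 m/° ≈ 4286.84 m.
That is 4286.84 m = 4.2868 km.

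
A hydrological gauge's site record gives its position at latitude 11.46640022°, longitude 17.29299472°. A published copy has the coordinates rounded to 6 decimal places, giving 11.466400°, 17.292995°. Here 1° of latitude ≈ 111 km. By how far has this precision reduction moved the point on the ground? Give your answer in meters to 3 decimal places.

0.039 meters

The latitude changed by +0.00000022° and the longitude by -0.00000028°.
N–S: 0.00000022° × 111000 m/° = 0.02442 m.
E–W at 11.4664°: -0.00000028° × 111000 × cos 11.4664° = -0.00000028 × 111000 × 0.9800 ≈ -0.0304597 m.
Distance: √(0.02442² + 0.0304597²) ≈ 0.0390401 m.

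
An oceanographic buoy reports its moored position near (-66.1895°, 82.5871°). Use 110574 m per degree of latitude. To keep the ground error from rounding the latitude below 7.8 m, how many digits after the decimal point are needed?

4

One degree of latitude covers 110574 m.
With N decimal places the half-ulp bound is 0.5·10⁻ᴺ°, or 0.5·10⁻ᴺ × 110574 m on the ground.
Setting 55287 × 10⁻ᴺ ≤ 7.8 gives 10ᴺ ≥ 7088, i.e. N ≥ 3.85.
At 3 places the error can reach 55.3 m, but 4 places keeps it to 5.53 m.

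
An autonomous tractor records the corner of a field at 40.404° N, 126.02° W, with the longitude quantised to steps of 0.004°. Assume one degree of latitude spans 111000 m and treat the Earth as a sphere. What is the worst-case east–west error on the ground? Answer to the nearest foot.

555 feet

With a 0.004° grid the true value lies within half a step, ±0.004°/2 = ±0.002°, of the stored one.
One degree of longitude at 40.404° is 111000 × cos 40.404° ≈ 111000 × 0.7615 = 84525.7 m.
So at most 0.002° × 84525.7 ≈ 169.051 m east–west.
Converting: 169.051 m × 3.2808 ft/m ≈ 554.63 ft.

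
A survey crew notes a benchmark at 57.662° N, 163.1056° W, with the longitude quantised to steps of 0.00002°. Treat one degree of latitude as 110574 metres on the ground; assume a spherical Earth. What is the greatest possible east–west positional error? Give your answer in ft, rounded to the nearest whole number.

2 ft

With a 0.00002° grid the true value lies within half a step, ±0.00002°/2 = ±1e-05°, of the stored one.
At latitude 57.662° a degree of longitude spans 110574 m × cos 57.662° = 110574 × 0.5349 ≈ 59147.5 m.
So at most 1e-05° × 59147.5 ≈ 0.591475 m east–west.
Converting: 0.591475 m × 3.2808 ft/m ≈ 1.9405 ft.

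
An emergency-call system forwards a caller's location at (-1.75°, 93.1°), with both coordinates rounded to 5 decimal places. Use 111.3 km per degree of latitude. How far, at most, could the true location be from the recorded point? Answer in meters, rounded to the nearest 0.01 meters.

Rounding to 5 decimal places leaves each coordinate within ±5e-06° of the true value.
North–south component: 5e-06° × 111300 = 0.5565 m.
East–west component at 1.75°: 5e-06° × 111300 × cos 1.75° ≈ 5e-06 × 111248 ≈ 0.55624 m.
Worst case both components are at the extreme and orthogonal: √(0.5565² + 0.55624²) ≈ 0.786826 m.

0.79 meters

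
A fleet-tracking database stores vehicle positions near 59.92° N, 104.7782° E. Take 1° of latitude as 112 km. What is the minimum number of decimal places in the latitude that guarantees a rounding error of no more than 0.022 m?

7 decimal places

One degree of latitude covers 112000 m.
Rounding to N decimal places gives at most 0.5 × 10⁻ᴺ degrees of error, i.e. 0.5 × 10⁻ᴺ × 112000 m.
Setting 56000 × 10⁻ᴺ ≤ 0.022 gives 10ᴺ ≥ 2.545e+06, i.e. N ≥ 6.41.
N = 6 would give 0.056 m (too coarse); N = 7 gives 0.0056 m ≤ 0.022 m.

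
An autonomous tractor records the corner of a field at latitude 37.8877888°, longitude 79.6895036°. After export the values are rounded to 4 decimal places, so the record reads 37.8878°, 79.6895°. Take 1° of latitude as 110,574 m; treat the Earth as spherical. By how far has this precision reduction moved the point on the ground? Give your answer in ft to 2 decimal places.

4.19 ft

The latitude changed by -0.0000112° and the longitude by +0.0000036°.
N–S: -0.0000112° × 110574 m/° = -1.23843 m.
East–west at this latitude: 0.0000036° × 110574 × cos 37.8878° ≈ 0.0000036 × 87266.6 = 0.31416 m.
Hypotenuse of the two orthogonal shifts: √(1.23843² + 0.31416²) = 1.27766 m.
In feet: 1.27766 m ÷ 0.3048 ≈ 4.1918 ft.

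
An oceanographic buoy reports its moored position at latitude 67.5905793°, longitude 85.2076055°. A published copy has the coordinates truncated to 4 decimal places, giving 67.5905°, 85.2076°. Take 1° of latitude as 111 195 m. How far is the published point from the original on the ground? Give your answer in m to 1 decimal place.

8.8 m

Δlat = 67.5905793 − 67.5905 = +0.0000793°; Δlon = 85.2076055 − 85.2076 = +0.0000055°.
North–south shift: 0.0000793 × 111195 = 8.81776 m.
East–west at this latitude: 0.0000055° × 111195 × cos 67.5905° ≈ 0.0000055 × 42390.2 = 0.233146 m.
Distance: √(8.81776² + 0.233146²) ≈ 8.82085 m.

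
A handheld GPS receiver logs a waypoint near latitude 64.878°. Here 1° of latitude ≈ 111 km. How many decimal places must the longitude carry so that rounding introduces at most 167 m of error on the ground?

3 decimal places

At 64.878° one degree of longitude covers 111000 × cos 64.878° ≈ 111000 × 0.4245 ≈ 47124.7 m.
With N decimal places the half-ulp bound is 0.5·10⁻ᴺ°, or 0.5·10⁻ᴺ × 47124.7 m on the ground.
Need 0.5 × 47124.7 × 10⁻ᴺ ≤ 167 → 10⁻ᴺ ≤ 7.088e-03, so N ≥ 2.15.
So 3 decimal places suffice (23.6 m); 2 would allow up to 236 m.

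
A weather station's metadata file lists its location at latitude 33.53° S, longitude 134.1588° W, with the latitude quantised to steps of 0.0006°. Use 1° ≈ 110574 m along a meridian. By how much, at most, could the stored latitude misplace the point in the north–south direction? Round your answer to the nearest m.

33 m

With a 0.0006° grid the true value lies within half a step, ±0.0006°/2 = ±0.0003°, of the stored one.
Along the meridian that is 0.0003° × 110574 m/° = 33.1722 m.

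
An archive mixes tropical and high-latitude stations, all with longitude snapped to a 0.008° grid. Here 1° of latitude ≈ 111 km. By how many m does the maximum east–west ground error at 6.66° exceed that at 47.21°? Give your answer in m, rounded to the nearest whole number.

139 m

With a 0.008° grid the true value lies within half a step, ±0.008°/2 = ±0.004°, of the stored one.
At 6.66°: 0.004° × 111000 × cos 6.66° = 0.004 × 111000 × 0.9933 ≈ 441 m.
At 47.21°: 0.004° × 111000 × cos 47.21° = 0.004 × 111000 × 0.6793 ≈ 301.62 m.
Difference: 441 − 301.62 = 139.39 m.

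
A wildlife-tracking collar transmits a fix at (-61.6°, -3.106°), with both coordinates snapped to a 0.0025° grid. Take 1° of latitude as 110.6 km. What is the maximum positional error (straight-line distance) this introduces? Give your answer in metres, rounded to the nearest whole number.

With a 0.0025° grid the true value lies within half a step, ±0.0025°/2 = ±0.00125°, of the stored one.
N–S: 0.00125° × 110600 m/° = 138.25 m.
E–W at 61.6°: 0.00125° × 110600 × cos 61.6° = 0.00125 × 110600 × 0.4756 ≈ 65.755 m.
The two errors are perpendicular, so the maximum displacement is √(138.25² + 65.755²) ≈ 153.091 m.

153 metres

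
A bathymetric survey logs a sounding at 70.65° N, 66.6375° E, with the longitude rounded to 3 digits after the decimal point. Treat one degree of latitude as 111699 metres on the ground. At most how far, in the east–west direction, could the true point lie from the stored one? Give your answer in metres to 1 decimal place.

18.5 metres

Rounding to 3 decimal places leaves the longitude within ±0.0005° of the true value.
At latitude 70.65° a degree of longitude spans 111699 m × cos 70.65° = 111699 × 0.3313 ≈ 37010.1 m.
So at most 0.0005° × 37010.1 ≈ 18.5051 m east–west.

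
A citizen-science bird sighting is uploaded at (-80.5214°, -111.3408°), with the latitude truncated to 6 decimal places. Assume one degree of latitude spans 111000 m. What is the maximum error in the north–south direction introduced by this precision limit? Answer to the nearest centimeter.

11 centimeters

Truncating at 6 decimal places can drop up to a full unit in the last place, so the latitude may be off by as much as 1e-06°.
So the N–S error is at most 1e-06 × 111000 = 0.111 m.
That is 0.111 m = 11.1 cm.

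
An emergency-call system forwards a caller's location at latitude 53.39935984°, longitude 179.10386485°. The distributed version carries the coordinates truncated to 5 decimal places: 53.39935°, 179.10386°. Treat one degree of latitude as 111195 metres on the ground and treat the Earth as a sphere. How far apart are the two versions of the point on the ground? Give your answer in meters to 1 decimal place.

1.1 meters

Δlat = 53.39935984 − 53.39935 = +0.00000984°; Δlon = 179.10386485 − 179.10386 = +0.00000485°.
North–south shift: 0.00000984 × 111195 = 1.09416 m.
E–W at 53.3993°: 0.00000485° × 111195 × cos 53.3993° = 0.00000485 × 111195 × 0.5962 ≈ 0.321546 m.
Distance: √(1.09416² + 0.321546²) ≈ 1.14043 m.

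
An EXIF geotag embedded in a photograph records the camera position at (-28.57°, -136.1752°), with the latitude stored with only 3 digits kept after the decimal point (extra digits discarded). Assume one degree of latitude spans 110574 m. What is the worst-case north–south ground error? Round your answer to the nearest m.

111 m

Truncating at 3 decimal places can drop up to a full unit in the last place, so the latitude may be off by as much as 0.001°.
Along the meridian that is 0.001° × 110574 m/° = 110.574 m.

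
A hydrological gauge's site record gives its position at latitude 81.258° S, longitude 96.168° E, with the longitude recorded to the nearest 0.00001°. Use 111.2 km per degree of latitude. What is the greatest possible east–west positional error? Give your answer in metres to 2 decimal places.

Rounding to 5 decimal places leaves the longitude within ±5e-06° of the true value.
Parallels shrink by cos φ, so at 81.258° a degree of longitude is 111200 × 0.1520 ≈ 16900.8 m.
Maximum E–W displacement: 5e-06 × 16900.8 = 0.0845039 m.

0.08 metres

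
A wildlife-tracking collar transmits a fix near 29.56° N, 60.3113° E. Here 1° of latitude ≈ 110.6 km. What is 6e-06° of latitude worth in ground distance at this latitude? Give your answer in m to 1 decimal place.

0.7 m

6e-06° × 110600 m/° = 0.6636 m.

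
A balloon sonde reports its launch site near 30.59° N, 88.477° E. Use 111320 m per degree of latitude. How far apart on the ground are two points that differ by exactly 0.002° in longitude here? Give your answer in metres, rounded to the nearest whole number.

One degree of longitude here spans 111320 × cos 30.59° = 111320 × 0.8608 ≈ 95827.7 m; 0.002° of that is 191.655 m.

192 metres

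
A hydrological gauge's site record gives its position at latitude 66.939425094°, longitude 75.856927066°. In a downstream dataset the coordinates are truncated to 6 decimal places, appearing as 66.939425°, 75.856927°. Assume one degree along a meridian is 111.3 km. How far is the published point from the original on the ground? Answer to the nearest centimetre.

1 centimetres

Δlat = 66.939425094 − 66.939425 = +0.000000094°; Δlon = 75.856927066 − 75.856927 = +0.000000066°.
N–S: 0.000000094° × 111300 m/° = 0.0104622 m.
E–W at 66.9394°: 0.000000066° × 111300 × cos 66.9394° = 0.000000066 × 111300 × 0.3917 ≈ 0.00287738 m.
Distance: √(0.0104622² + 0.00287738²) ≈ 0.0108507 m.
That is 0.0108507 m = 1.0851 cm.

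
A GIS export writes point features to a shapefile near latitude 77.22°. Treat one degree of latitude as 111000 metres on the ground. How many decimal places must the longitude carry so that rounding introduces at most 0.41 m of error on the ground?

At 77.22° one degree of longitude covers 111000 × cos 77.22° ≈ 111000 × 0.2212 ≈ 24554.1 m.
With N decimal places the half-ulp bound is 0.5·10⁻ᴺ°, or 0.5·10⁻ᴺ × 24554.1 m on the ground.
Need 0.5 × 24554.1 × 10⁻ᴺ ≤ 0.41 → 10⁻ᴺ ≤ 3.340e-05, so N ≥ 4.48.
So 5 decimal places suffice (0.123 m); 4 would allow up to 1.23 m.

5 decimal places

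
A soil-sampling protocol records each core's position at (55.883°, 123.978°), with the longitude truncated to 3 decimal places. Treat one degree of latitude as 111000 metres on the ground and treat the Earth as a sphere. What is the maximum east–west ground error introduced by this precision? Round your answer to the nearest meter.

62 meters

Truncating at 3 decimal places can drop up to a full unit in the last place, so the longitude may be off by as much as 0.001°.
One degree of longitude at 55.883° is 111000 × cos 55.883° ≈ 111000 × 0.5609 = 62258.2 m.
East–west error: 0.001° × 62258.2 m/° ≈ 62.2582 m.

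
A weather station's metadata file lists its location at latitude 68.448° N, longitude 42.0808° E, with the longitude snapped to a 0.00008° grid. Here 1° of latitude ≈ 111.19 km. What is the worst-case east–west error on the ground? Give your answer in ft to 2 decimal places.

With a 0.00008° grid the true value lies within half a step, ±0.00008°/2 = ±4e-05°, of the stored one.
One degree of longitude at 68.448° is 111190 × cos 68.448° ≈ 111190 × 0.3673 = 40845.1 m.
Maximum E–W displacement: 4e-05 × 40845.1 = 1.63381 m.
Converting: 1.63381 m × 3.2808 ft/m ≈ 5.3603 ft.

5.36 ft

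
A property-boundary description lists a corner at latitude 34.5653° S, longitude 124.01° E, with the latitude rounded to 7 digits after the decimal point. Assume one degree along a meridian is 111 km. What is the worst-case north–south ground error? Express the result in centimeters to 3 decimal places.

0.555 centimeters

Rounding to 7 decimal places leaves the latitude within ±5e-08° of the true value.
North–south distance: 5e-08° × 111000 m/° = 0.00555 m.
That is 0.00555 m = 0.555 cm.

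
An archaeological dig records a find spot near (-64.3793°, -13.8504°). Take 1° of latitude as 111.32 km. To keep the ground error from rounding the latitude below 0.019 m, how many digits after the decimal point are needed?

7

One degree of latitude covers 111320 m.
Rounding to N decimal places gives at most 0.5 × 10⁻ᴺ degrees of error, i.e. 0.5 × 10⁻ᴺ × 111320 m.
Setting 55660 × 10⁻ᴺ ≤ 0.019 gives 10ᴺ ≥ 2.929e+06, i.e. N ≥ 6.47.
N = 6 would give 0.0557 m (too coarse); N = 7 gives 0.00557 m ≤ 0.019 m.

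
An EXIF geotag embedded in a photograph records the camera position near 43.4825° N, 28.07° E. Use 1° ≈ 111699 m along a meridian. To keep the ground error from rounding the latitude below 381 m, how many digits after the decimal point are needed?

One degree of latitude covers 111699 m.
Rounding to N decimal places gives at most 0.5 × 10⁻ᴺ degrees of error, i.e. 0.5 × 10⁻ᴺ × 111699 m.
Need 0.5 × 111699 × 10⁻ᴺ ≤ 381 → 10⁻ᴺ ≤ 6.822e-03, so N ≥ 2.17.
N = 2 would give 558 m (too coarse); N = 3 gives 55.8 m ≤ 381 m.

3 decimal places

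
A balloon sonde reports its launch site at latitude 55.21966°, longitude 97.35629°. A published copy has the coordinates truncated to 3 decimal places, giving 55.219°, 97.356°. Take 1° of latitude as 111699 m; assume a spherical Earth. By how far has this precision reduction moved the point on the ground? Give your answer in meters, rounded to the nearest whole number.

Δlat = 55.21966 − 55.219 = +0.00066°; Δlon = 97.35629 − 97.356 = +0.00029°.
N–S: 0.00066° × 111699 m/° = 73.7213 m.
East–west at this latitude: 0.00029° × 111699 × cos 55.219° ≈ 0.00029 × 63717.7 = 18.4781 m.
Distance: √(73.7213² + 18.4781²) ≈ 76.0018 m.

76 meters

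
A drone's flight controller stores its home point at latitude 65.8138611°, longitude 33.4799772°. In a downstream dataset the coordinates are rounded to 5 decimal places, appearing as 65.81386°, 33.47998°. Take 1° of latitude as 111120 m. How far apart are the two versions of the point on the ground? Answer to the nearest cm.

18 cm

Δlat = 65.8138611 − 65.81386 = +0.0000011°; Δlon = 33.4799772 − 33.47998 = -0.0000028°.
N–S: 0.0000011° × 111120 m/° = 0.122232 m.
E–W at 65.8139°: -0.0000028° × 111120 × cos 65.8139° = -0.0000028 × 111120 × 0.4097 ≈ -0.127473 m.
Combined displacement = (0.122232² + 0.127473²)^½ ≈ 0.176607 m.
That is 0.176607 m = 17.661 cm.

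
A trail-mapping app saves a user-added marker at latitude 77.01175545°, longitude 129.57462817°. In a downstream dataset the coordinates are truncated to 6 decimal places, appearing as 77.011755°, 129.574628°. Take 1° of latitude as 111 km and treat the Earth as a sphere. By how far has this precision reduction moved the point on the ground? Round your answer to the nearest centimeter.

5 centimeters

Δlat = 77.01175545 − 77.011755 = +0.00000045°; Δlon = 129.57462817 − 129.574628 = +0.00000017°.
North–south shift: 0.00000045 × 111000 = 0.04995 m.
East–west at this latitude: 0.00000017° × 111000 × cos 77.0118° ≈ 0.00000017 × 24947.4 = 0.00424105 m.
Distance: √(0.04995² + 0.00424105²) ≈ 0.0501297 m.
That is 0.0501297 m = 5.013 cm.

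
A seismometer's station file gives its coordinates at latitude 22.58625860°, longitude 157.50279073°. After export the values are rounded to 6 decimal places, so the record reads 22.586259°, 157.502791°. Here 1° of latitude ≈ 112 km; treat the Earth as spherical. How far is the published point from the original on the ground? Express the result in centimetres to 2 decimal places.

The latitude changed by -0.00000040° and the longitude by -0.00000027°.
N–S: -0.00000040° × 112000 m/° = -0.0448 m.
East–west at this latitude: -0.00000027° × 112000 × cos 22.5863° ≈ -0.00000027 × 103410 = -0.0279207 m.
Hypotenuse of the two orthogonal shifts: √(0.0448² + 0.0279207²) = 0.0527883 m.
That is 0.0527883 m = 5.2788 cm.

5.28 centimetres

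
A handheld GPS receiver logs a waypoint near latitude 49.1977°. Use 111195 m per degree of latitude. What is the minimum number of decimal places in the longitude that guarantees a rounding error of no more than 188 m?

At 49.1977° one degree of longitude covers 111195 × cos 49.1977° ≈ 111195 × 0.6535 ≈ 72660.5 m.
N decimal places → at most half a unit in the last place, 0.5 × 10⁻ᴺ° = 72660.5/2 × 10⁻ᴺ m.
Need 0.5 × 72660.5 × 10⁻ᴺ ≤ 188 → 10⁻ᴺ ≤ 5.175e-03, so N ≥ 2.29.
N = 2 would give 363 m (too coarse); N = 3 gives 36.3 m ≤ 188 m.

3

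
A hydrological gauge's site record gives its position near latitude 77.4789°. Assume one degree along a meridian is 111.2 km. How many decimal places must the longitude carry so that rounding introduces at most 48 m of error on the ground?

3 decimal places

At 77.4789° one degree of longitude covers 111200 × cos 77.4789° ≈ 111200 × 0.2168 ≈ 24108.1 m.
Rounding to N decimal places gives at most 0.5 × 10⁻ᴺ degrees of error, i.e. 0.5 × 10⁻ᴺ × 24108.1 m.
Need 0.5 × 24108.1 × 10⁻ᴺ ≤ 48 → 10⁻ᴺ ≤ 3.982e-03, so N ≥ 2.40.
N = 2 would give 121 m (too coarse); N = 3 gives 12.1 m ≤ 48 m.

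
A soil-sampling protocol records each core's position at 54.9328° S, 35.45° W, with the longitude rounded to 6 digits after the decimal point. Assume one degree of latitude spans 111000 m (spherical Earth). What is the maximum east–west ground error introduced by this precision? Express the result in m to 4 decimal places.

Rounding to 6 decimal places leaves the longitude within ±5e-07° of the true value.
One degree of longitude at 54.9328° is 111000 × cos 54.9328° ≈ 111000 × 0.5745 = 63773.6 m.
Maximum E–W displacement: 5e-07 × 63773.6 = 0.0318868 m.

0.0319 m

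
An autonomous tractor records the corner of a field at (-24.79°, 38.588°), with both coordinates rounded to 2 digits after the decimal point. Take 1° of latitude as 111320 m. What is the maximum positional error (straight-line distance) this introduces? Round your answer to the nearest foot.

Rounding to 2 decimal places leaves each coordinate within ±0.005° of the true value.
North–south component: 0.005° × 111320 = 556.6 m.
Longitude error → 0.005 × 111320 × cos 24.79° = 0.005 × 111320 × 0.9079 ≈ 505.31 m.
Worst case both components are at the extreme and orthogonal: √(556.6² + 505.31²) ≈ 751.759 m.
In feet: 751.759 m ÷ 0.3048 ≈ 2466.4 ft.

2466 feet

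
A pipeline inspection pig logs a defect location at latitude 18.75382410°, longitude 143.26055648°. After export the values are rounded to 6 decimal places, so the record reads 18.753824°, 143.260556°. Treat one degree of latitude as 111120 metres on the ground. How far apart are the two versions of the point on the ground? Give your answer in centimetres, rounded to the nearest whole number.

Δlat = 18.75382410 − 18.753824 = +0.00000010°; Δlon = 143.26055648 − 143.260556 = +0.00000048°.
North–south shift: 0.00000010 × 111120 = 0.011112 m.
East–west at this latitude: 0.00000048° × 111120 × cos 18.7538° ≈ 0.00000048 × 105220 = 0.0505058 m.
Distance: √(0.011112² + 0.0505058²) ≈ 0.0517138 m.
That is 0.0517138 m = 5.1714 cm.

5 centimetres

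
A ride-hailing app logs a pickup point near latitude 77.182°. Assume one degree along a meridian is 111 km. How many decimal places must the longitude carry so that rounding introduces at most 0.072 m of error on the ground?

6 decimal places

At 77.182° one degree of longitude covers 111000 × cos 77.182° ≈ 111000 × 0.2219 ≈ 24625.9 m.
Rounding to N decimal places gives at most 0.5 × 10⁻ᴺ degrees of error, i.e. 0.5 × 10⁻ᴺ × 24625.9 m.
Setting 12312.9 × 10⁻ᴺ ≤ 0.072 gives 10ᴺ ≥ 1.71e+05, i.e. N ≥ 5.23.
So 6 decimal places suffice (0.0123 m); 5 would allow up to 0.123 m.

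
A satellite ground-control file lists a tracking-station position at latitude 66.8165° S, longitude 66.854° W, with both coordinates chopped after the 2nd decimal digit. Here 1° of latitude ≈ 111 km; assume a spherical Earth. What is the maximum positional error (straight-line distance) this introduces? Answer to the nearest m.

1193 m

Truncating at 2 decimal places can drop up to a full unit in the last place, so each coordinate may be off by as much as 0.01°.
N–S: 0.01° × 111000 m/° = 1110 m.
Longitude error → 0.01 × 111000 × cos 66.8165° = 0.01 × 111000 × 0.3937 ≈ 436.982 m.
Combining orthogonally: (1110² + 436.982²)^½ ≈ 1192.92 m.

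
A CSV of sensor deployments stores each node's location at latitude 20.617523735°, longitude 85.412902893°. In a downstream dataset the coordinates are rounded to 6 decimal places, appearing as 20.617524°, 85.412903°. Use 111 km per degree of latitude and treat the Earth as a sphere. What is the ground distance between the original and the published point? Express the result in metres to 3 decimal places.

0.031 metres

The latitude changed by -0.000000265° and the longitude by -0.000000107°.
North–south shift: -0.000000265 × 111000 = -0.029415 m.
East–west at this latitude: -0.000000107° × 111000 × cos 20.6175° ≈ -0.000000107 × 103891 = -0.0111163 m.
Hypotenuse of the two orthogonal shifts: √(0.029415² + 0.0111163²) = 0.0314454 m.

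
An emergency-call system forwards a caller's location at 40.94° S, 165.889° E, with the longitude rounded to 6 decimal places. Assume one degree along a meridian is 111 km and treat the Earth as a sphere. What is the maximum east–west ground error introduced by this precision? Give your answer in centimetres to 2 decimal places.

4.19 centimetres

Rounding to 6 decimal places leaves the longitude within ±5e-07° of the true value.
Parallels shrink by cos φ, so at 40.94° a degree of longitude is 111000 × 0.7554 ≈ 83849 m.
Maximum E–W displacement: 5e-07 × 83849 = 0.0419245 m.
That is 0.0419245 m = 4.1924 cm.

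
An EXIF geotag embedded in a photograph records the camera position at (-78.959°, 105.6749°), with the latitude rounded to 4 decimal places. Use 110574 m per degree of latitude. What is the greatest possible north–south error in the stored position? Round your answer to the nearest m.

6 m

Rounding to 4 decimal places leaves the latitude within ±5e-05° of the true value.
North–south distance: 5e-05° × 110574 m/° = 5.5287 m.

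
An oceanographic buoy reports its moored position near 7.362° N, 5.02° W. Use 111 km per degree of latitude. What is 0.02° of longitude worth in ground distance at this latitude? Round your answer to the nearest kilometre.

0.02° of longitude at 7.362° is 0.02 × 111000 × cos 7.362° ≈ 0.02 × 110085 = 2201.7 m.
That is 2201.7 m = 2.2017 km.

2 kilometres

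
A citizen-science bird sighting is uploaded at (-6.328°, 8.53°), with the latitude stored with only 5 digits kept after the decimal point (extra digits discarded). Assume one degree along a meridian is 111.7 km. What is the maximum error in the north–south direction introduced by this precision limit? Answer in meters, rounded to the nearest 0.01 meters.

Truncating at 5 decimal places can drop up to a full unit in the last place, so the latitude may be off by as much as 1e-05°.
So the N–S error is at most 1e-05 × 111700 = 1.117 m.

1.12 meters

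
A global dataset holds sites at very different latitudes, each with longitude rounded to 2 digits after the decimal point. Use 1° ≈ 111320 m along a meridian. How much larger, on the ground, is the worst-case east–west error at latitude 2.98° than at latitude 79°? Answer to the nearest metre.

Rounding to 2 decimal places leaves the longitude within ±0.005° of the true value.
At 2.98°: 0.005° × 111320 × cos 2.98° = 0.005 × 111320 × 0.9986 ≈ 555.85 m.
At 79°: 0.005° × 111320 × cos 79° = 0.005 × 111320 × 0.1908 ≈ 106.2 m.
So the lower-latitude error exceeds the higher by 555.85 − 106.2 = 449.64 m.

450 metres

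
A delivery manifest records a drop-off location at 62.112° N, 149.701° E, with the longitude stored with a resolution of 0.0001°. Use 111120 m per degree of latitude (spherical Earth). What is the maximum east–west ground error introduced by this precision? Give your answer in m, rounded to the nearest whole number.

With a 0.0001° grid the true value lies within half a step, ±0.0001°/2 = ±5e-05°, of the stored one.
At latitude 62.112° a degree of longitude spans 111120 m × cos 62.112° = 111120 × 0.4677 ≈ 51975.8 m.
So at most 5e-05° × 51975.8 ≈ 2.59879 m east–west.

3 m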